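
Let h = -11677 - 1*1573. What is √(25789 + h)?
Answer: √12539 ≈ 111.98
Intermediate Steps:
h = -13250 (h = -11677 - 1573 = -13250)
√(25789 + h) = √(25789 - 13250) = √12539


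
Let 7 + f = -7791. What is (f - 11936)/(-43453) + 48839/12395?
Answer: 2366803997/538599935 ≈ 4.3944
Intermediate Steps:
f = -7798 (f = -7 - 7791 = -7798)
(f - 11936)/(-43453) + 48839/12395 = (-7798 - 11936)/(-43453) + 48839/12395 = -19734*(-1/43453) + 48839*(1/12395) = 19734/43453 + 48839/12395 = 2366803997/538599935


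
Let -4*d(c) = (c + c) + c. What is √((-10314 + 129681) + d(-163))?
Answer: √477957/2 ≈ 345.67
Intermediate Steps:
d(c) = -3*c/4 (d(c) = -((c + c) + c)/4 = -(2*c + c)/4 = -3*c/4)
√((-10314 + 129681) + d(-163)) = √((-10314 + 129681) - ¾*(-163)) = √(119367 + 489/4) = √(477957/4) = √477957/2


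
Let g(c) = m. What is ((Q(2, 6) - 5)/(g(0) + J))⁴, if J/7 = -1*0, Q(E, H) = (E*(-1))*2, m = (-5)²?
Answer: 6561/390625 ≈ 0.016796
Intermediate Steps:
m = 25
Q(E, H) = -2*E (Q(E, H) = -E*2 = -2*E)
J = 0 (J = 7*(-1*0) = 7*0 = 0)
g(c) = 25
((Q(2, 6) - 5)/(g(0) + J))⁴ = ((-2*2 - 5)/(25 + 0))⁴ = ((-4 - 5)/25)⁴ = (-9*1/25)⁴ = (-9/25)⁴ = 6561/390625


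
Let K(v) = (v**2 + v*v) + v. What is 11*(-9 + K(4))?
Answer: 297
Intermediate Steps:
K(v) = v + 2*v**2 (K(v) = (v**2 + v**2) + v = 2*v**2 + v = v + 2*v**2)
11*(-9 + K(4)) = 11*(-9 + 4*(1 + 2*4)) = 11*(-9 + 4*(1 + 8)) = 11*(-9 + 4*9) = 11*(-9 + 36) = 11*27 = 297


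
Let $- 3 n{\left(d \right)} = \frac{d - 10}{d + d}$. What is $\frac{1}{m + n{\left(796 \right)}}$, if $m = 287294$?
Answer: $\frac{796}{228685893} \approx 3.4808 \cdot 10^{-6}$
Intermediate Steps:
$n{\left(d \right)} = - \frac{-10 + d}{6 d}$ ($n{\left(d \right)} = - \frac{\left(d - 10\right) \frac{1}{d + d}}{3} = - \frac{\left(-10 + d\right) \frac{1}{2 d}}{3} = - \frac{\frac{1}{2} \frac{1}{d} \left(-10 + d\right)}{3} = - \frac{-10 + d}{6 d}$)
$\frac{1}{m + n{\left(796 \right)}} = \frac{1}{287294 + \frac{10 - 796}{6 \cdot 796}} = \frac{1}{287294 + \frac{1}{6} \cdot \frac{1}{796} \left(10 - 796\right)} = \frac{1}{287294 + \frac{1}{6} \cdot \frac{1}{796} \left(-786\right)} = \frac{1}{287294 - \frac{131}{796}} = \frac{1}{\frac{228685893}{796}} = \frac{796}{228685893}$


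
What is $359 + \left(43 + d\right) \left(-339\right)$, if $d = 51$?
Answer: $-31507$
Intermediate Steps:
$359 + \left(43 + d\right) \left(-339\right) = 359 + \left(43 + 51\right) \left(-339\right) = 359 + 94 \left(-339\right) = 359 - 31866 = -31507$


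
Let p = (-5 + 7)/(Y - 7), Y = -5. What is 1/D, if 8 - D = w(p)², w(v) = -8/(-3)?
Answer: 9/8 ≈ 1.1250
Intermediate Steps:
p = -⅙ (p = (-5 + 7)/(-5 - 7) = 2/(-12) = 2*(-1/12) = -⅙ ≈ -0.16667)
w(v) = 8/3 (w(v) = -8*(-⅓) = 8/3)
D = 8/9 (D = 8 - (8/3)² = 8 - 1*64/9 = 8 - 64/9 = 8/9 ≈ 0.88889)
1/D = 1/(8/9) = 9/8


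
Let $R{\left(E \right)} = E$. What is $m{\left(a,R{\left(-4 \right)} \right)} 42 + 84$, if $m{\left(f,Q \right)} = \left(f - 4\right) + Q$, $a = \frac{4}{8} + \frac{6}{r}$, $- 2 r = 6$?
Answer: $-315$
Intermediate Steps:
$r = -3$ ($r = \left(- \frac{1}{2}\right) 6 = -3$)
$a = - \frac{3}{2}$ ($a = \frac{4}{8} + \frac{6}{-3} = 4 \cdot \frac{1}{8} + 6 \left(- \frac{1}{3}\right) = \frac{1}{2} - 2 = - \frac{3}{2} \approx -1.5$)
$m{\left(f,Q \right)} = -4 + Q + f$ ($m{\left(f,Q \right)} = \left(-4 + f\right) + Q = -4 + Q + f$)
$m{\left(a,R{\left(-4 \right)} \right)} 42 + 84 = \left(-4 - 4 - \frac{3}{2}\right) 42 + 84 = \left(- \frac{19}{2}\right) 42 + 84 = -399 + 84 = -315$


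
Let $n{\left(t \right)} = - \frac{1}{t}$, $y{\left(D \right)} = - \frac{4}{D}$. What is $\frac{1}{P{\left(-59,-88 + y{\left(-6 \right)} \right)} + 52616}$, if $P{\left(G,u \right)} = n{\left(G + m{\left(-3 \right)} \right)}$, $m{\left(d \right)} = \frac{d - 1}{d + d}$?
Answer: $\frac{175}{9207803} \approx 1.9006 \cdot 10^{-5}$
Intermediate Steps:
$m{\left(d \right)} = \frac{-1 + d}{2 d}$
$P{\left(G,u \right)} = - \frac{1}{\frac{2}{3} + G}$ ($P{\left(G,u \right)} = - \frac{1}{G + \frac{-1 - 3}{2 \left(-3\right)}} = - \frac{1}{G + \frac{1}{2} \left(- \frac{1}{3}\right) \left(-4\right)} = - \frac{1}{G + \frac{2}{3}} = - \frac{1}{\frac{2}{3} + G}$)
$\frac{1}{P{\left(-59,-88 + y{\left(-6 \right)} \right)} + 52616} = \frac{1}{- \frac{3}{2 + 3 \left(-59\right)} + 52616} = \frac{1}{- \frac{3}{2 - 177} + 52616} = \frac{1}{- \frac{3}{-175} + 52616} = \frac{1}{\left(-3\right) \left(- \frac{1}{175}\right) + 52616} = \frac{1}{\frac{3}{175} + 52616} = \frac{1}{\frac{9207803}{175}} = \frac{175}{9207803}$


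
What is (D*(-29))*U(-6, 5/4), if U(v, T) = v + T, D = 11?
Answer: 6061/4 ≈ 1515.3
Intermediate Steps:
U(v, T) = T + v
(D*(-29))*U(-6, 5/4) = (11*(-29))*(5/4 - 6) = -319*(5*(1/4) - 6) = -319*(5/4 - 6) = -319*(-19/4) = 6061/4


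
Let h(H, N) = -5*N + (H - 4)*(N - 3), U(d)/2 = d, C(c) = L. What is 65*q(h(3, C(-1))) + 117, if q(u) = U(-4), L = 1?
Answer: -403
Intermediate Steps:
C(c) = 1
U(d) = 2*d
h(H, N) = -5*N + (-4 + H)*(-3 + N)
q(u) = -8 (q(u) = 2*(-4) = -8)
65*q(h(3, C(-1))) + 117 = 65*(-8) + 117 = -520 + 117 = -403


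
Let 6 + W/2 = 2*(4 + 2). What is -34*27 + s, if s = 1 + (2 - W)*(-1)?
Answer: -907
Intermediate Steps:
W = 12 (W = -12 + 2*(2*(4 + 2)) = -12 + 2*(2*6) = -12 + 2*12 = -12 + 24 = 12)
s = 11 (s = 1 + (2 - 1*12)*(-1) = 1 + (2 - 12)*(-1) = 1 - 10*(-1) = 1 + 10 = 11)
-34*27 + s = -34*27 + 11 = -918 + 11 = -907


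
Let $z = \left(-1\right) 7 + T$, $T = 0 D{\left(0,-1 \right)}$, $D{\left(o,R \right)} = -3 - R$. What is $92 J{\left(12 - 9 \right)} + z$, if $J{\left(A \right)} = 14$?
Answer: $1281$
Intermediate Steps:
$T = 0$ ($T = 0 \left(-3 - -1\right) = 0 \left(-3 + 1\right) = 0 \left(-2\right) = 0$)
$z = -7$ ($z = \left(-1\right) 7 + 0 = -7 + 0 = -7$)
$92 J{\left(12 - 9 \right)} + z = 92 \cdot 14 - 7 = 1288 - 7 = 1281$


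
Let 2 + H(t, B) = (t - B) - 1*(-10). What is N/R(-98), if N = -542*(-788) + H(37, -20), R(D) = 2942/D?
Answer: -20930889/1471 ≈ -14229.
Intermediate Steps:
H(t, B) = 8 + t - B (H(t, B) = -2 + ((t - B) - 1*(-10)) = -2 + ((t - B) + 10) = -2 + (10 + t - B) = 8 + t - B)
N = 427161 (N = -542*(-788) + (8 + 37 - 1*(-20)) = 427096 + (8 + 37 + 20) = 427096 + 65 = 427161)
N/R(-98) = 427161/((2942/(-98))) = 427161/((2942*(-1/98))) = 427161/(-1471/49) = 427161*(-49/1471) = -20930889/1471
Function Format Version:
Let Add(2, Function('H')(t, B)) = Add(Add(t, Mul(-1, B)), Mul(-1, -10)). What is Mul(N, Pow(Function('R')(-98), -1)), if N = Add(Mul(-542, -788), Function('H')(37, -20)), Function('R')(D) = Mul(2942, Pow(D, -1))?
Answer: Rational(-20930889, 1471) ≈ -14229.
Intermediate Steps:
Function('H')(t, B) = Add(8, t, Mul(-1, B)) (Function('H')(t, B) = Add(-2, Add(Add(t, Mul(-1, B)), Mul(-1, -10))) = Add(-2, Add(Add(t, Mul(-1, B)), 10)) = Add(-2, Add(10, t, Mul(-1, B))) = Add(8, t, Mul(-1, B)))
N = 427161 (N = Add(Mul(-542, -788), Add(8, 37, Mul(-1, -20))) = Add(427096, Add(8, 37, 20)) = Add(427096, 65) = 427161)
Mul(N, Pow(Function('R')(-98), -1)) = Mul(427161, Pow(Mul(2942, Pow(-98, -1)), -1)) = Mul(427161, Pow(Mul(2942, Rational(-1, 98)), -1)) = Mul(427161, Pow(Rational(-1471, 49), -1)) = Mul(427161, Rational(-49, 1471)) = Rational(-20930889, 1471)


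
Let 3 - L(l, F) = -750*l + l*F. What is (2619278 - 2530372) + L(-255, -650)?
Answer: -268091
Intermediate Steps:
L(l, F) = 3 + 750*l - F*l (L(l, F) = 3 - (-750*l + l*F) = 3 - (-750*l + F*l) = 3 + (750*l - F*l) = 3 + 750*l - F*l)
(2619278 - 2530372) + L(-255, -650) = (2619278 - 2530372) + (3 + 750*(-255) - 1*(-650)*(-255)) = 88906 + (3 - 191250 - 165750) = 88906 - 356997 = -268091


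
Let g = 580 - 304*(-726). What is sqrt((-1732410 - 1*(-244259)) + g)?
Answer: 3*I*sqrt(140763) ≈ 1125.6*I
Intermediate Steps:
g = 221284 (g = 580 + 220704 = 221284)
sqrt((-1732410 - 1*(-244259)) + g) = sqrt((-1732410 - 1*(-244259)) + 221284) = sqrt((-1732410 + 244259) + 221284) = sqrt(-1488151 + 221284) = sqrt(-1266867) = 3*I*sqrt(140763)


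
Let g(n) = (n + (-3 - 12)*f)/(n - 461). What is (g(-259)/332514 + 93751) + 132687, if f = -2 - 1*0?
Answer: 54211539695269/239410080 ≈ 2.2644e+5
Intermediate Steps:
f = -2 (f = -2 + 0 = -2)
g(n) = (30 + n)/(-461 + n) (g(n) = (n + (-3 - 12)*(-2))/(n - 461) = (n - 15*(-2))/(-461 + n) = (n + 30)/(-461 + n) = (30 + n)/(-461 + n))
(g(-259)/332514 + 93751) + 132687 = (((30 - 259)/(-461 - 259))/332514 + 93751) + 132687 = ((-229/(-720))*(1/332514) + 93751) + 132687 = (-1/720*(-229)*(1/332514) + 93751) + 132687 = ((229/720)*(1/332514) + 93751) + 132687 = (229/239410080 + 93751) + 132687 = 22444934410309/239410080 + 132687 = 54211539695269/239410080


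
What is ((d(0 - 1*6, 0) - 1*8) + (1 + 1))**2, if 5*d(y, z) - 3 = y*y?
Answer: 81/25 ≈ 3.2400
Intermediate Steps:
d(y, z) = 3/5 + y**2/5 (d(y, z) = 3/5 + (y*y)/5 = 3/5 + y**2/5)
((d(0 - 1*6, 0) - 1*8) + (1 + 1))**2 = (((3/5 + (0 - 1*6)**2/5) - 1*8) + (1 + 1))**2 = (((3/5 + (0 - 6)**2/5) - 8) + 2)**2 = (((3/5 + (1/5)*(-6)**2) - 8) + 2)**2 = (((3/5 + (1/5)*36) - 8) + 2)**2 = (((3/5 + 36/5) - 8) + 2)**2 = ((39/5 - 8) + 2)**2 = (-1/5 + 2)**2 = (9/5)**2 = 81/25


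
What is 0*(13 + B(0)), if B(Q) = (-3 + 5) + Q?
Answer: 0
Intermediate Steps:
B(Q) = 2 + Q
0*(13 + B(0)) = 0*(13 + (2 + 0)) = 0*(13 + 2) = 0*15 = 0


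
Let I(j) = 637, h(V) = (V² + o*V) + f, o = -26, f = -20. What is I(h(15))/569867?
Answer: 637/569867 ≈ 0.0011178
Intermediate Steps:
h(V) = -20 + V² - 26*V (h(V) = (V² - 26*V) - 20 = -20 + V² - 26*V)
I(h(15))/569867 = 637/569867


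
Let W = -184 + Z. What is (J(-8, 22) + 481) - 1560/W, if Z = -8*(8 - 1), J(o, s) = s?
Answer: 1019/2 ≈ 509.50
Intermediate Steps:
Z = -56 (Z = -8*7 = -56)
W = -240 (W = -184 - 56 = -240)
(J(-8, 22) + 481) - 1560/W = (22 + 481) - 1560/(-240) = 503 - 1/240*(-1560) = 503 + 13/2 = 1019/2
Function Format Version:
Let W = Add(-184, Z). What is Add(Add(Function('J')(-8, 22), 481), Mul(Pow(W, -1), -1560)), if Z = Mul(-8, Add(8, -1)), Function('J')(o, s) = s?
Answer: Rational(1019, 2) ≈ 509.50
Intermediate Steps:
Z = -56 (Z = Mul(-8, 7) = -56)
W = -240 (W = Add(-184, -56) = -240)
Add(Add(Function('J')(-8, 22), 481), Mul(Pow(W, -1), -1560)) = Add(Add(22, 481), Mul(Pow(-240, -1), -1560)) = Add(503, Mul(Rational(-1, 240), -1560)) = Add(503, Rational(13, 2)) = Rational(1019, 2)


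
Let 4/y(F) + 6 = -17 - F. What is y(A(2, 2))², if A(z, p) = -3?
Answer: 1/25 ≈ 0.040000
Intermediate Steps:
y(F) = 4/(-23 - F) (y(F) = 4/(-6 + (-17 - F)) = 4/(-23 - F))
y(A(2, 2))² = (-4/(23 - 3))² = (-4/20)² = (-4*1/20)² = (-⅕)² = 1/25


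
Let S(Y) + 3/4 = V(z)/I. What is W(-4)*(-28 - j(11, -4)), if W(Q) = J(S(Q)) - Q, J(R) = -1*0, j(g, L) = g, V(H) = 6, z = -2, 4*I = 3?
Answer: -156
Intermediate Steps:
I = 3/4 (I = (1/4)*3 = 3/4 ≈ 0.75000)
S(Y) = 29/4 (S(Y) = -3/4 + 6/(3/4) = -3/4 + 6*(4/3) = -3/4 + 8 = 29/4)
J(R) = 0
W(Q) = -Q (W(Q) = 0 - Q = -Q)
W(-4)*(-28 - j(11, -4)) = (-1*(-4))*(-28 - 1*11) = 4*(-28 - 11) = 4*(-39) = -156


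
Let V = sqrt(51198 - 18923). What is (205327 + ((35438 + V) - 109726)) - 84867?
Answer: 46172 + 5*sqrt(1291) ≈ 46352.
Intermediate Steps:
V = 5*sqrt(1291) (V = sqrt(32275) = 5*sqrt(1291) ≈ 179.65)
(205327 + ((35438 + V) - 109726)) - 84867 = (205327 + ((35438 + 5*sqrt(1291)) - 109726)) - 84867 = (205327 + (-74288 + 5*sqrt(1291))) - 84867 = (131039 + 5*sqrt(1291)) - 84867 = 46172 + 5*sqrt(1291)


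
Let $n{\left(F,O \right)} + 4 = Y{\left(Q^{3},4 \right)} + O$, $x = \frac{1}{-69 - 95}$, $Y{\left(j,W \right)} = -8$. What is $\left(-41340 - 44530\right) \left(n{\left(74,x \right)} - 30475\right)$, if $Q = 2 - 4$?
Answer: $\frac{214669375515}{82} \approx 2.6179 \cdot 10^{9}$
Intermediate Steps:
$Q = -2$
$x = - \frac{1}{164}$ ($x = \frac{1}{-164} = - \frac{1}{164} \approx -0.0060976$)
$n{\left(F,O \right)} = -12 + O$ ($n{\left(F,O \right)} = -4 + \left(-8 + O\right) = -12 + O$)
$\left(-41340 - 44530\right) \left(n{\left(74,x \right)} - 30475\right) = \left(-41340 - 44530\right) \left(\left(-12 - \frac{1}{164}\right) - 30475\right) = - 85870 \left(- \frac{1969}{164} - 30475\right) = \left(-85870\right) \left(- \frac{4999869}{164}\right) = \frac{214669375515}{82}$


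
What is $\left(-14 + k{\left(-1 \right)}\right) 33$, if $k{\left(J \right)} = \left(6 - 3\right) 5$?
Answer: $33$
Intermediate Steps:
$k{\left(J \right)} = 15$ ($k{\left(J \right)} = 3 \cdot 5 = 15$)
$\left(-14 + k{\left(-1 \right)}\right) 33 = \left(-14 + 15\right) 33 = 1 \cdot 33 = 33$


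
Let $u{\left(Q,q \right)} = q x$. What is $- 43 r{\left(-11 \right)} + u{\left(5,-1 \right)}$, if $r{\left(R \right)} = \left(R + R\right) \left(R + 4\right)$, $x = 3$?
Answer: $-6625$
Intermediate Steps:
$u{\left(Q,q \right)} = 3 q$ ($u{\left(Q,q \right)} = q 3 = 3 q$)
$r{\left(R \right)} = 2 R \left(4 + R\right)$
$- 43 r{\left(-11 \right)} + u{\left(5,-1 \right)} = - 43 \cdot 2 \left(-11\right) \left(4 - 11\right) + 3 \left(-1\right) = - 43 \cdot 2 \left(-11\right) \left(-7\right) - 3 = \left(-43\right) 154 - 3 = -6622 - 3 = -6625$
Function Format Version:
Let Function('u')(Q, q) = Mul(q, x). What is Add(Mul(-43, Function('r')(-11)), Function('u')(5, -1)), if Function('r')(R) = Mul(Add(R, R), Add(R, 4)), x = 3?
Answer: -6625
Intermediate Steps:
Function('u')(Q, q) = Mul(3, q) (Function('u')(Q, q) = Mul(q, 3) = Mul(3, q))
Function('r')(R) = Mul(2, R, Add(4, R)) (Function('r')(R) = Mul(Mul(2, R), Add(4, R)) = Mul(2, R, Add(4, R)))
Add(Mul(-43, Function('r')(-11)), Function('u')(5, -1)) = Add(Mul(-43, Mul(2, -11, Add(4, -11))), Mul(3, -1)) = Add(Mul(-43, Mul(2, -11, -7)), -3) = Add(Mul(-43, 154), -3) = Add(-6622, -3) = -6625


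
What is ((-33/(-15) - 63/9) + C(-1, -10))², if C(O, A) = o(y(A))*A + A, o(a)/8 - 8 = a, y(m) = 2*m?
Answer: 22335076/25 ≈ 8.9340e+5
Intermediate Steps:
o(a) = 64 + 8*a
C(O, A) = A + A*(64 + 16*A) (C(O, A) = (64 + 8*(2*A))*A + A = (64 + 16*A)*A + A = A*(64 + 16*A) + A = A + A*(64 + 16*A))
((-33/(-15) - 63/9) + C(-1, -10))² = ((-33/(-15) - 63/9) - 10*(65 + 16*(-10)))² = ((-33*(-1/15) - 63*⅑) - 10*(65 - 160))² = ((11/5 - 7) - 10*(-95))² = (-24/5 + 950)² = (4726/5)² = 22335076/25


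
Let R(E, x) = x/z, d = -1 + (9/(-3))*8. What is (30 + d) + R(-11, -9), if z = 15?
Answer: 22/5 ≈ 4.4000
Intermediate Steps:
d = -25 (d = -1 + (9*(-1/3))*8 = -1 - 3*8 = -1 - 24 = -25)
R(E, x) = x/15
(30 + d) + R(-11, -9) = (30 - 25) + (1/15)*(-9) = 5 - 3/5 = 22/5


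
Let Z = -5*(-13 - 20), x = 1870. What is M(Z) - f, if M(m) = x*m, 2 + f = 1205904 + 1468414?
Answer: -2365766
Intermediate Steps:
f = 2674316 (f = -2 + (1205904 + 1468414) = -2 + 2674318 = 2674316)
Z = 165 (Z = -5*(-33) = 165)
M(m) = 1870*m
M(Z) - f = 1870*165 - 1*2674316 = 308550 - 2674316 = -2365766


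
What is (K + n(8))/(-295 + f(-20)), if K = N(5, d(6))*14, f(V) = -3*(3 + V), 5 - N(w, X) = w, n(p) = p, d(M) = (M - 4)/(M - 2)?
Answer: -2/61 ≈ -0.032787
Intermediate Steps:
d(M) = (-4 + M)/(-2 + M)
N(w, X) = 5 - w
f(V) = -9 - 3*V
K = 0 (K = (5 - 1*5)*14 = (5 - 5)*14 = 0*14 = 0)
(K + n(8))/(-295 + f(-20)) = (0 + 8)/(-295 + (-9 - 3*(-20))) = 8/(-295 + (-9 + 60)) = 8/(-295 + 51) = 8/(-244) = 8*(-1/244) = -2/61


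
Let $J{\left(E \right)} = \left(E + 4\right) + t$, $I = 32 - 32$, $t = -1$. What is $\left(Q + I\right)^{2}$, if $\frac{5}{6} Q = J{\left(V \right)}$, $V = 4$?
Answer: $\frac{1764}{25} \approx 70.56$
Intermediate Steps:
$I = 0$
$J{\left(E \right)} = 3 + E$ ($J{\left(E \right)} = \left(E + 4\right) - 1 = \left(4 + E\right) - 1 = 3 + E$)
$Q = \frac{42}{5}$ ($Q = \frac{6 \left(3 + 4\right)}{5} = \frac{6}{5} \cdot 7 = \frac{42}{5} \approx 8.4$)
$\left(Q + I\right)^{2} = \left(\frac{42}{5} + 0\right)^{2} = \left(\frac{42}{5}\right)^{2} = \frac{1764}{25}$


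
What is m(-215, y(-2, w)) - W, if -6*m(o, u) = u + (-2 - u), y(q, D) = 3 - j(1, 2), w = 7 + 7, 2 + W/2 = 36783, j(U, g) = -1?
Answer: -220685/3 ≈ -73562.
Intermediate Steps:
W = 73562 (W = -4 + 2*36783 = -4 + 73566 = 73562)
w = 14
y(q, D) = 4 (y(q, D) = 3 - 1*(-1) = 3 + 1 = 4)
m(o, u) = ⅓ (m(o, u) = -(u + (-2 - u))/6 = -⅙*(-2) = ⅓)
m(-215, y(-2, w)) - W = ⅓ - 1*73562 = ⅓ - 73562 = -220685/3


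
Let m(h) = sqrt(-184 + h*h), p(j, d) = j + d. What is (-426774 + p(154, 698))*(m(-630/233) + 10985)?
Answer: -4678753170 - 851844*I*sqrt(2398069)/233 ≈ -4.6788e+9 - 5.6615e+6*I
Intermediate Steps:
p(j, d) = d + j
m(h) = sqrt(-184 + h**2)
(-426774 + p(154, 698))*(m(-630/233) + 10985) = (-426774 + (698 + 154))*(sqrt(-184 + (-630/233)**2) + 10985) = (-426774 + 852)*(sqrt(-184 + (-630*1/233)**2) + 10985) = -425922*(sqrt(-184 + (-630/233)**2) + 10985) = -425922*(sqrt(-184 + 396900/54289) + 10985) = -425922*(sqrt(-9592276/54289) + 10985) = -425922*(2*I*sqrt(2398069)/233 + 10985) = -425922*(10985 + 2*I*sqrt(2398069)/233) = -4678753170 - 851844*I*sqrt(2398069)/233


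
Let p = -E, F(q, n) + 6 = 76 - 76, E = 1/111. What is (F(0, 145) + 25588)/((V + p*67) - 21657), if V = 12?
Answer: -1419801/1201331 ≈ -1.1819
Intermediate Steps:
E = 1/111 ≈ 0.0090090
F(q, n) = -6 (F(q, n) = -6 + (76 - 76) = -6 + 0 = -6)
p = -1/111 (p = -1*1/111 = -1/111 ≈ -0.0090090)
(F(0, 145) + 25588)/((V + p*67) - 21657) = (-6 + 25588)/((12 - 1/111*67) - 21657) = 25582/((12 - 67/111) - 21657) = 25582/(1265/111 - 21657) = 25582/(-2402662/111) = 25582*(-111/2402662) = -1419801/1201331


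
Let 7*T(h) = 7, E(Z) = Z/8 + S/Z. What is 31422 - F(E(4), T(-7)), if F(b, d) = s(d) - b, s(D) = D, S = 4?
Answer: 62845/2 ≈ 31423.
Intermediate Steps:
E(Z) = 4/Z + Z/8 (E(Z) = Z/8 + 4/Z = 4/Z + Z/8)
T(h) = 1 (T(h) = (⅐)*7 = 1)
F(b, d) = d - b
31422 - F(E(4), T(-7)) = 31422 - (1 - (4/4 + (⅛)*4)) = 31422 - (1 - (4*(¼) + ½)) = 31422 - (1 - (1 + ½)) = 31422 - (1 - 1*3/2) = 31422 - (1 - 3/2) = 31422 - 1*(-½) = 31422 + ½ = 62845/2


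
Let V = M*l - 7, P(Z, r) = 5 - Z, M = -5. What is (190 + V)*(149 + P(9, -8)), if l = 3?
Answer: 24360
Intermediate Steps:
V = -22 (V = -5*3 - 7 = -15 - 7 = -22)
(190 + V)*(149 + P(9, -8)) = (190 - 22)*(149 + (5 - 1*9)) = 168*(149 + (5 - 9)) = 168*(149 - 4) = 168*145 = 24360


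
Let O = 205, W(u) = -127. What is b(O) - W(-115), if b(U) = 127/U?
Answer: 26162/205 ≈ 127.62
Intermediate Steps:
b(O) - W(-115) = 127/205 - 1*(-127) = 127*(1/205) + 127 = 127/205 + 127 = 26162/205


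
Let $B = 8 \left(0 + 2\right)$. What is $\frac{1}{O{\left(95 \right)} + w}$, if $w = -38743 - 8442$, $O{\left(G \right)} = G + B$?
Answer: $- \frac{1}{47074} \approx -2.1243 \cdot 10^{-5}$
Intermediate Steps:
$B = 16$ ($B = 8 \cdot 2 = 16$)
$O{\left(G \right)} = 16 + G$ ($O{\left(G \right)} = G + 16 = 16 + G$)
$w = -47185$ ($w = -38743 - 8442 = -47185$)
$\frac{1}{O{\left(95 \right)} + w} = \frac{1}{\left(16 + 95\right) - 47185} = \frac{1}{111 - 47185} = \frac{1}{-47074} = - \frac{1}{47074}$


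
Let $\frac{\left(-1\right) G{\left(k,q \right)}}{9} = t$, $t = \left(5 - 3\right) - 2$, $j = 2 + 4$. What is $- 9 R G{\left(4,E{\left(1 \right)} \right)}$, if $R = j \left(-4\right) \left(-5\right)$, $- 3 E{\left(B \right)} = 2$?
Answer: $0$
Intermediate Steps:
$j = 6$
$E{\left(B \right)} = - \frac{2}{3}$ ($E{\left(B \right)} = \left(- \frac{1}{3}\right) 2 = - \frac{2}{3}$)
$R = 120$ ($R = 6 \left(-4\right) \left(-5\right) = \left(-24\right) \left(-5\right) = 120$)
$t = 0$ ($t = 2 - 2 = 0$)
$G{\left(k,q \right)} = 0$ ($G{\left(k,q \right)} = \left(-9\right) 0 = 0$)
$- 9 R G{\left(4,E{\left(1 \right)} \right)} = \left(-9\right) 120 \cdot 0 = \left(-1080\right) 0 = 0$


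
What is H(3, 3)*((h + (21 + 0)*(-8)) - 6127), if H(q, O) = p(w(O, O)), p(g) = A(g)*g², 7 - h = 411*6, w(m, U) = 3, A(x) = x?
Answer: -236358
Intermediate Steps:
h = -2459 (h = 7 - 411*6 = 7 - 1*2466 = 7 - 2466 = -2459)
p(g) = g³ (p(g) = g*g² = g³)
H(q, O) = 27 (H(q, O) = 3³ = 27)
H(3, 3)*((h + (21 + 0)*(-8)) - 6127) = 27*((-2459 + (21 + 0)*(-8)) - 6127) = 27*((-2459 + 21*(-8)) - 6127) = 27*((-2459 - 168) - 6127) = 27*(-2627 - 6127) = 27*(-8754) = -236358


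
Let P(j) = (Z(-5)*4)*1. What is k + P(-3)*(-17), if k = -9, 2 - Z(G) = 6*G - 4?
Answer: -2457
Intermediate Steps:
Z(G) = 6 - 6*G (Z(G) = 2 - (6*G - 4) = 2 - (-4 + 6*G) = 2 + (4 - 6*G) = 6 - 6*G)
P(j) = 144 (P(j) = ((6 - 6*(-5))*4)*1 = ((6 + 30)*4)*1 = (36*4)*1 = 144*1 = 144)
k + P(-3)*(-17) = -9 + 144*(-17) = -9 - 2448 = -2457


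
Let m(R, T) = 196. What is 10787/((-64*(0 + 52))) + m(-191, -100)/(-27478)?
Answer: -148528737/45723392 ≈ -3.2484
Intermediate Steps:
10787/((-64*(0 + 52))) + m(-191, -100)/(-27478) = 10787/((-64*(0 + 52))) + 196/(-27478) = 10787/((-64*52)) + 196*(-1/27478) = 10787/(-3328) - 98/13739 = 10787*(-1/3328) - 98/13739 = -10787/3328 - 98/13739 = -148528737/45723392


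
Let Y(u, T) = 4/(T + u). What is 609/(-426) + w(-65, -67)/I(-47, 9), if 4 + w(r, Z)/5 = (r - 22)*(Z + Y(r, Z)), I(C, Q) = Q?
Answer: 15164581/4686 ≈ 3236.1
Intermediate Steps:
Y(u, T) = 4/(T + u)
w(r, Z) = -20 + 5*(-22 + r)*(Z + 4/(Z + r)) (w(r, Z) = -20 + 5*((r - 22)*(Z + 4/(Z + r))) = -20 + 5*((-22 + r)*(Z + 4/(Z + r))) = -20 + 5*(-22 + r)*(Z + 4/(Z + r)))
609/(-426) + w(-65, -67)/I(-47, 9) = 609/(-426) + (5*(-88 + 4*(-65) + (-67 - 65)*(-4 - 22*(-67) - 67*(-65)))/(-67 - 65))/9 = 609*(-1/426) + (5*(-88 - 260 - 132*(-4 + 1474 + 4355))/(-132))*(⅑) = -203/142 + (5*(-1/132)*(-88 - 260 - 132*5825))*(⅑) = -203/142 + (5*(-1/132)*(-88 - 260 - 768900))*(⅑) = -203/142 + (5*(-1/132)*(-769248))*(⅑) = -203/142 + (320520/11)*(⅑) = -203/142 + 106840/33 = 15164581/4686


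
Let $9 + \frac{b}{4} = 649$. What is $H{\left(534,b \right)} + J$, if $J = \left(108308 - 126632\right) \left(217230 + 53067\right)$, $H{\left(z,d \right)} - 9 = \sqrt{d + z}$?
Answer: $-4952922219 + \sqrt{3094} \approx -4.9529 \cdot 10^{9}$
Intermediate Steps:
$b = 2560$ ($b = -36 + 4 \cdot 649 = -36 + 2596 = 2560$)
$H{\left(z,d \right)} = 9 + \sqrt{d + z}$
$J = -4952922228$ ($J = \left(-18324\right) 270297 = -4952922228$)
$H{\left(534,b \right)} + J = \left(9 + \sqrt{2560 + 534}\right) - 4952922228 = \left(9 + \sqrt{3094}\right) - 4952922228 = -4952922219 + \sqrt{3094}$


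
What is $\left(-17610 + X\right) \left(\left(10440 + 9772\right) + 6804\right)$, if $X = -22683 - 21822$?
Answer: $-1678098840$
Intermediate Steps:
$X = -44505$ ($X = -22683 - 21822 = -44505$)
$\left(-17610 + X\right) \left(\left(10440 + 9772\right) + 6804\right) = \left(-17610 - 44505\right) \left(\left(10440 + 9772\right) + 6804\right) = - 62115 \left(20212 + 6804\right) = \left(-62115\right) 27016 = -1678098840$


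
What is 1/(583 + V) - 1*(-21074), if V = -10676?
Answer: 212699881/10093 ≈ 21074.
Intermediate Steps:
1/(583 + V) - 1*(-21074) = 1/(583 - 10676) - 1*(-21074) = 1/(-10093) + 21074 = -1/10093 + 21074 = 212699881/10093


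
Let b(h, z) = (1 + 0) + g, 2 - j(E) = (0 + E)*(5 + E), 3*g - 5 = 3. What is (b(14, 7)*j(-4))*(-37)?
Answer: -814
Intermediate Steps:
g = 8/3 (g = 5/3 + (1/3)*3 = 5/3 + 1 = 8/3 ≈ 2.6667)
j(E) = 2 - E*(5 + E) (j(E) = 2 - (0 + E)*(5 + E) = 2 - E*(5 + E))
b(h, z) = 11/3 (b(h, z) = (1 + 0) + 8/3 = 1 + 8/3 = 11/3)
(b(14, 7)*j(-4))*(-37) = (11*(2 - 1*(-4)**2 - 5*(-4))/3)*(-37) = (11*(2 - 1*16 + 20)/3)*(-37) = (11*(2 - 16 + 20)/3)*(-37) = ((11/3)*6)*(-37) = 22*(-37) = -814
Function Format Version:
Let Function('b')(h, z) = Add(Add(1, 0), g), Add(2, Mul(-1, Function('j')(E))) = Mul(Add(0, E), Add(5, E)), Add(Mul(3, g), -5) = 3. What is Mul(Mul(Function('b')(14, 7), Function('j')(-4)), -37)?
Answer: -814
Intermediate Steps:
g = Rational(8, 3) (g = Add(Rational(5, 3), Mul(Rational(1, 3), 3)) = Add(Rational(5, 3), 1) = Rational(8, 3) ≈ 2.6667)
Function('j')(E) = Add(2, Mul(-1, E, Add(5, E))) (Function('j')(E) = Add(2, Mul(-1, Mul(Add(0, E), Add(5, E)))) = Add(2, Mul(-1, Mul(E, Add(5, E)))) = Add(2, Mul(-1, E, Add(5, E))))
Function('b')(h, z) = Rational(11, 3) (Function('b')(h, z) = Add(Add(1, 0), Rational(8, 3)) = Add(1, Rational(8, 3)) = Rational(11, 3))
Mul(Mul(Function('b')(14, 7), Function('j')(-4)), -37) = Mul(Mul(Rational(11, 3), Add(2, Mul(-1, Pow(-4, 2)), Mul(-5, -4))), -37) = Mul(Mul(Rational(11, 3), Add(2, Mul(-1, 16), 20)), -37) = Mul(Mul(Rational(11, 3), Add(2, -16, 20)), -37) = Mul(Mul(Rational(11, 3), 6), -37) = Mul(22, -37) = -814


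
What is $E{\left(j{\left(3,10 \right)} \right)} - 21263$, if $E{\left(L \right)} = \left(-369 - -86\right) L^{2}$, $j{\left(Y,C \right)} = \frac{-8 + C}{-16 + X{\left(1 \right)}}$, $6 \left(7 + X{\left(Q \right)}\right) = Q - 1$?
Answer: $- \frac{11249259}{529} \approx -21265.0$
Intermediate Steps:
$X{\left(Q \right)} = - \frac{43}{6} + \frac{Q}{6}$ ($X{\left(Q \right)} = -7 + \frac{Q - 1}{6} = -7 + \frac{-1 + Q}{6} = -7 + \left(- \frac{1}{6} + \frac{Q}{6}\right) = - \frac{43}{6} + \frac{Q}{6}$)
$j{\left(Y,C \right)} = \frac{8}{23} - \frac{C}{23}$ ($j{\left(Y,C \right)} = \frac{-8 + C}{-16 + \left(- \frac{43}{6} + \frac{1}{6} \cdot 1\right)} = \frac{-8 + C}{-16 + \left(- \frac{43}{6} + \frac{1}{6}\right)} = \frac{-8 + C}{-16 - 7} = \frac{-8 + C}{-23} = \left(-8 + C\right) \left(- \frac{1}{23}\right) = \frac{8}{23} - \frac{C}{23}$)
$E{\left(L \right)} = - 283 L^{2}$ ($E{\left(L \right)} = \left(-369 + 86\right) L^{2} = - 283 L^{2}$)
$E{\left(j{\left(3,10 \right)} \right)} - 21263 = - 283 \left(\frac{8}{23} - \frac{10}{23}\right)^{2} - 21263 = - 283 \left(- \frac{2}{23}\right)^{2} - 21263 = \left(-283\right) \frac{4}{529} - 21263 = - \frac{1132}{529} - 21263 = - \frac{11249259}{529}$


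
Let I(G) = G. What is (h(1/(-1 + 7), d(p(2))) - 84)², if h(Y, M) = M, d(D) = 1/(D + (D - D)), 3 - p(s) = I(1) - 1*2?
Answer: 112225/16 ≈ 7014.1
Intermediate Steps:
p(s) = 4 (p(s) = 3 - (1 - 1*2) = 3 - (1 - 2) = 3 - 1*(-1) = 3 + 1 = 4)
d(D) = 1/D (d(D) = 1/(D + 0) = 1/D)
(h(1/(-1 + 7), d(p(2))) - 84)² = (1/4 - 84)² = (¼ - 84)² = (-335/4)² = 112225/16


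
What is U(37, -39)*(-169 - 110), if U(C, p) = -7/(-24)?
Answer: -651/8 ≈ -81.375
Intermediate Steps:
U(C, p) = 7/24 (U(C, p) = -7*(-1/24) = 7/24)
U(37, -39)*(-169 - 110) = 7*(-169 - 110)/24 = (7/24)*(-279) = -651/8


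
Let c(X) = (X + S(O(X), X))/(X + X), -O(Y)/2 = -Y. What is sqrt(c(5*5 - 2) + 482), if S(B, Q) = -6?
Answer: sqrt(1020694)/46 ≈ 21.963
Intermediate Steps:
O(Y) = 2*Y (O(Y) = -(-2)*Y = 2*Y)
c(X) = (-6 + X)/(2*X) (c(X) = (X - 6)/(X + X) = (-6 + X)/((2*X)) = (-6 + X)*(1/(2*X)) = (-6 + X)/(2*X))
sqrt(c(5*5 - 2) + 482) = sqrt((-6 + (5*5 - 2))/(2*(5*5 - 2)) + 482) = sqrt((-6 + (25 - 2))/(2*(25 - 2)) + 482) = sqrt((1/2)*(-6 + 23)/23 + 482) = sqrt((1/2)*(1/23)*17 + 482) = sqrt(17/46 + 482) = sqrt(22189/46) = sqrt(1020694)/46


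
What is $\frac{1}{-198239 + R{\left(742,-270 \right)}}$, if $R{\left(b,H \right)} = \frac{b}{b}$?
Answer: $- \frac{1}{198238} \approx -5.0444 \cdot 10^{-6}$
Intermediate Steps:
$R{\left(b,H \right)} = 1$
$\frac{1}{-198239 + R{\left(742,-270 \right)}} = \frac{1}{-198239 + 1} = \frac{1}{-198238} = - \frac{1}{198238}$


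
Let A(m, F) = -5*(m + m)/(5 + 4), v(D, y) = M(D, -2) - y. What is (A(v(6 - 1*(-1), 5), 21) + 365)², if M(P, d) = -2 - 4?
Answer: 11526025/81 ≈ 1.4230e+5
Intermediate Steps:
M(P, d) = -6
v(D, y) = -6 - y
A(m, F) = -10*m/9 (A(m, F) = -5*2*m/9 = -10*m/9)
(A(v(6 - 1*(-1), 5), 21) + 365)² = (-10*(-6 - 1*5)/9 + 365)² = (-10*(-6 - 5)/9 + 365)² = (-10/9*(-11) + 365)² = (110/9 + 365)² = (3395/9)² = 11526025/81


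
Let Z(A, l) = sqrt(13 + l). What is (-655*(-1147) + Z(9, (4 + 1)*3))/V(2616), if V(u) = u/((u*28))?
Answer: 21035980 + 56*sqrt(7) ≈ 2.1036e+7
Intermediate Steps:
V(u) = 1/28 (V(u) = u/((28*u)) = u*(1/(28*u)) = 1/28)
(-655*(-1147) + Z(9, (4 + 1)*3))/V(2616) = (-655*(-1147) + sqrt(13 + (4 + 1)*3))/(1/28) = (751285 + sqrt(13 + 5*3))*28 = (751285 + sqrt(13 + 15))*28 = (751285 + sqrt(28))*28 = (751285 + 2*sqrt(7))*28 = 21035980 + 56*sqrt(7)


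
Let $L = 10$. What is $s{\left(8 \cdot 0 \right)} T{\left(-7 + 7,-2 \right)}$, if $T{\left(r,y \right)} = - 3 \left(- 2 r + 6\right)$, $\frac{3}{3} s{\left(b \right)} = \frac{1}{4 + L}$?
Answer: $- \frac{9}{7} \approx -1.2857$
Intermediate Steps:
$s{\left(b \right)} = \frac{1}{14}$ ($s{\left(b \right)} = \frac{1}{4 + 10} = \frac{1}{14}$)
$T{\left(r,y \right)} = -18 + 6 r$ ($T{\left(r,y \right)} = - 3 \left(6 - 2 r\right) = -18 + 6 r$)
$s{\left(8 \cdot 0 \right)} T{\left(-7 + 7,-2 \right)} = \frac{-18 + 6 \left(-7 + 7\right)}{14} = \frac{-18 + 6 \cdot 0}{14} = \frac{-18 + 0}{14} = \frac{1}{14} \left(-18\right) = - \frac{9}{7}$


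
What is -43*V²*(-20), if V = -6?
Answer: 30960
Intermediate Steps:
-43*V²*(-20) = -43*(-6)²*(-20) = -43*36*(-20) = -1548*(-20) = 30960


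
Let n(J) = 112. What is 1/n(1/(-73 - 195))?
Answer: 1/112 ≈ 0.0089286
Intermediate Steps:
1/n(1/(-73 - 195)) = 1/112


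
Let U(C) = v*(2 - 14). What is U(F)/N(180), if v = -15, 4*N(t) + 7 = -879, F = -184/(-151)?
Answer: -360/443 ≈ -0.81264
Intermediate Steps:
F = 184/151 (F = -184*(-1/151) = 184/151 ≈ 1.2185)
N(t) = -443/2 (N(t) = -7/4 + (¼)*(-879) = -7/4 - 879/4 = -443/2)
U(C) = 180 (U(C) = -15*(2 - 14) = -15*(-12) = 180)
U(F)/N(180) = 180/(-443/2) = 180*(-2/443) = -360/443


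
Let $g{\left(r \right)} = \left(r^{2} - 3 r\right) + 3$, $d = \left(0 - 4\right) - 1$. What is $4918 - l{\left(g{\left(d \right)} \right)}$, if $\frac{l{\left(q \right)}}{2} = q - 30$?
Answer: $4892$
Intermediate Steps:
$d = -5$ ($d = -4 - 1 = -5$)
$g{\left(r \right)} = 3 + r^{2} - 3 r$
$l{\left(q \right)} = -60 + 2 q$ ($l{\left(q \right)} = 2 \left(q - 30\right) = 2 \left(-30 + q\right) = -60 + 2 q$)
$4918 - l{\left(g{\left(d \right)} \right)} = 4918 - \left(-60 + 2 \left(3 + \left(-5\right)^{2} - -15\right)\right) = 4918 - \left(-60 + 2 \left(3 + 25 + 15\right)\right) = 4918 - \left(-60 + 2 \cdot 43\right) = 4918 - \left(-60 + 86\right) = 4918 - 26 = 4892$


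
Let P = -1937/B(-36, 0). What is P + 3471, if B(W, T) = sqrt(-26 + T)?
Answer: 3471 + 149*I*sqrt(26)/2 ≈ 3471.0 + 379.88*I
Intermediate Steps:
P = 149*I*sqrt(26)/2 (P = -1937/sqrt(-26 + 0) = -1937*(-I*sqrt(26)/26) = -(-149)*I*sqrt(26)/2 = 149*I*sqrt(26)/2 ≈ 379.88*I)
P + 3471 = 149*I*sqrt(26)/2 + 3471 = 3471 + 149*I*sqrt(26)/2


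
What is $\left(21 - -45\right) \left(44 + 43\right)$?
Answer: $5742$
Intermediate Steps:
$\left(21 - -45\right) \left(44 + 43\right) = \left(21 + 45\right) 87 = 66 \cdot 87 = 5742$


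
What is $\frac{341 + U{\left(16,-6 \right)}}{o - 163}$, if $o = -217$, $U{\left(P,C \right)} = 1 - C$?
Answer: $- \frac{87}{95} \approx -0.91579$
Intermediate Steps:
$\frac{341 + U{\left(16,-6 \right)}}{o - 163} = \frac{341 + \left(1 - -6\right)}{-217 - 163} = \frac{341 + \left(1 + 6\right)}{-380} = \left(341 + 7\right) \left(- \frac{1}{380}\right) = 348 \left(- \frac{1}{380}\right) = - \frac{87}{95}$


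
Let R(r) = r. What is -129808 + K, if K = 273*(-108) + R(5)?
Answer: -159287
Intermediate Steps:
K = -29479 (K = 273*(-108) + 5 = -29484 + 5 = -29479)
-129808 + K = -129808 - 29479 = -159287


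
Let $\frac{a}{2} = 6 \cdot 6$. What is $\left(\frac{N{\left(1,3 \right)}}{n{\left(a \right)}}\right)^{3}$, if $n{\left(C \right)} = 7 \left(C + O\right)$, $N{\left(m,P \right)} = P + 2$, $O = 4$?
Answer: $\frac{125}{150568768} \approx 8.3018 \cdot 10^{-7}$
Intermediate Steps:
$N{\left(m,P \right)} = 2 + P$
$a = 72$ ($a = 2 \cdot 6 \cdot 6 = 2 \cdot 36 = 72$)
$n{\left(C \right)} = 28 + 7 C$ ($n{\left(C \right)} = 7 \left(C + 4\right) = 7 \left(4 + C\right) = 28 + 7 C$)
$\left(\frac{N{\left(1,3 \right)}}{n{\left(a \right)}}\right)^{3} = \left(\frac{2 + 3}{28 + 7 \cdot 72}\right)^{3} = \left(\frac{5}{28 + 504}\right)^{3} = \left(\frac{5}{532}\right)^{3} = \frac{125}{150568768}$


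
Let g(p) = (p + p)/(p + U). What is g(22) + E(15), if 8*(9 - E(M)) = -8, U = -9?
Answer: 174/13 ≈ 13.385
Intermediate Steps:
E(M) = 10 (E(M) = 9 - ⅛*(-8) = 9 + 1 = 10)
g(p) = 2*p/(-9 + p) (g(p) = (p + p)/(p - 9) = (2*p)/(-9 + p) = 2*p/(-9 + p))
g(22) + E(15) = 2*22/(-9 + 22) + 10 = 2*22/13 + 10 = 2*22*(1/13) + 10 = 44/13 + 10 = 174/13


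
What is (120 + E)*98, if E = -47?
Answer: 7154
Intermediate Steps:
(120 + E)*98 = (120 - 47)*98 = 73*98 = 7154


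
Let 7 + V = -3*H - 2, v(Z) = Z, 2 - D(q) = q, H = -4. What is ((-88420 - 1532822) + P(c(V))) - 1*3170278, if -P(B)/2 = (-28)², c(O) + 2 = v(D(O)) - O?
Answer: -4793088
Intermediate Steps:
D(q) = 2 - q
V = 3 (V = -7 + (-3*(-4) - 2) = -7 + (12 - 2) = -7 + 10 = 3)
c(O) = -2*O (c(O) = -2 + ((2 - O) - O) = -2 + (2 - 2*O) = -2*O)
P(B) = -1568 (P(B) = -2*(-28)² = -2*784 = -1568)
((-88420 - 1532822) + P(c(V))) - 1*3170278 = ((-88420 - 1532822) - 1568) - 1*3170278 = (-1621242 - 1568) - 3170278 = -1622810 - 3170278 = -4793088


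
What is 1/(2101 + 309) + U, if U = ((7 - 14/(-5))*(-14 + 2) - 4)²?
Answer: 178178053/12050 ≈ 14787.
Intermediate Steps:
U = 369664/25 (U = ((7 - 14*(-⅕))*(-12) - 4)² = ((7 + 14/5)*(-12) - 4)² = ((49/5)*(-12) - 4)² = (-588/5 - 4)² = (-608/5)² = 369664/25 ≈ 14787.)
1/(2101 + 309) + U = 1/(2101 + 309) + 369664/25 = 1/2410 + 369664/25 = 178178053/12050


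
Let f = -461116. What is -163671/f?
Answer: 163671/461116 ≈ 0.35495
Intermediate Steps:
-163671/f = -163671/(-461116) = -163671*(-1/461116) = 163671/461116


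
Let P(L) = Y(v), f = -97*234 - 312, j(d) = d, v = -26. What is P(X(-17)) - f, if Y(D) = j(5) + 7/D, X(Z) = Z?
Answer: 598383/26 ≈ 23015.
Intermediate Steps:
Y(D) = 5 + 7/D
f = -23010 (f = -22698 - 312 = -23010)
P(L) = 123/26 (P(L) = 5 + 7/(-26) = 5 + 7*(-1/26) = 5 - 7/26 = 123/26)
P(X(-17)) - f = 123/26 - 1*(-23010) = 123/26 + 23010 = 598383/26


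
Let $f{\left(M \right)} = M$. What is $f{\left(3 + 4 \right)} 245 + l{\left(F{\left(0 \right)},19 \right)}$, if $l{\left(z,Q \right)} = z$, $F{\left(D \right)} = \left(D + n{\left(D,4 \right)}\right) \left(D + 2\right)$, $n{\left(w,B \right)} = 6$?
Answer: $1727$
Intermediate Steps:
$F{\left(D \right)} = \left(2 + D\right) \left(6 + D\right)$ ($F{\left(D \right)} = \left(D + 6\right) \left(D + 2\right) = \left(6 + D\right) \left(2 + D\right) = \left(2 + D\right) \left(6 + D\right)$)
$f{\left(3 + 4 \right)} 245 + l{\left(F{\left(0 \right)},19 \right)} = \left(3 + 4\right) 245 + \left(12 + 0^{2} + 8 \cdot 0\right) = 7 \cdot 245 + \left(12 + 0 + 0\right) = 1715 + 12 = 1727$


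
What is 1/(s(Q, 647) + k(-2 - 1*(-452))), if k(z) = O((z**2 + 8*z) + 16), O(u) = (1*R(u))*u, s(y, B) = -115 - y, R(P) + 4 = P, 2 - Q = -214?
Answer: 1/42482980661 ≈ 2.3539e-11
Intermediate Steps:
Q = 216 (Q = 2 - 1*(-214) = 2 + 214 = 216)
R(P) = -4 + P
O(u) = u*(-4 + u) (O(u) = (1*(-4 + u))*u = (-4 + u)*u = u*(-4 + u))
k(z) = (12 + z**2 + 8*z)*(16 + z**2 + 8*z) (k(z) = ((z**2 + 8*z) + 16)*(-4 + ((z**2 + 8*z) + 16)) = (16 + z**2 + 8*z)*(-4 + (16 + z**2 + 8*z)) = (16 + z**2 + 8*z)*(12 + z**2 + 8*z) = (12 + z**2 + 8*z)*(16 + z**2 + 8*z))
1/(s(Q, 647) + k(-2 - 1*(-452))) = 1/((-115 - 1*216) + (12 + (-2 - 1*(-452))**2 + 8*(-2 - 1*(-452)))*(16 + (-2 - 1*(-452))**2 + 8*(-2 - 1*(-452)))) = 1/((-115 - 216) + (12 + (-2 + 452)**2 + 8*(-2 + 452))*(16 + (-2 + 452)**2 + 8*(-2 + 452))) = 1/(-331 + (12 + 450**2 + 8*450)*(16 + 450**2 + 8*450)) = 1/(-331 + (12 + 202500 + 3600)*(16 + 202500 + 3600)) = 1/(-331 + 206112*206116) = 1/(-331 + 42482980992) = 1/42482980661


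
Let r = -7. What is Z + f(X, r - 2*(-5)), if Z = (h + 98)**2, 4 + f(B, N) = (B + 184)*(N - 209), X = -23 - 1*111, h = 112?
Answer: 33796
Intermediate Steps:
X = -134 (X = -23 - 111 = -134)
f(B, N) = -4 + (-209 + N)*(184 + B) (f(B, N) = -4 + (B + 184)*(N - 209) = -4 + (184 + B)*(-209 + N) = -4 + (-209 + N)*(184 + B))
Z = 44100 (Z = (112 + 98)**2 = 210**2 = 44100)
Z + f(X, r - 2*(-5)) = 44100 + (-38460 - 209*(-134) + 184*(-7 - 2*(-5)) - 134*(-7 - 2*(-5))) = 44100 + (-38460 + 28006 + 184*(-7 + 10) - 134*(-7 + 10)) = 44100 + (-38460 + 28006 + 184*3 - 134*3) = 44100 + (-38460 + 28006 + 552 - 402) = 44100 - 10304 = 33796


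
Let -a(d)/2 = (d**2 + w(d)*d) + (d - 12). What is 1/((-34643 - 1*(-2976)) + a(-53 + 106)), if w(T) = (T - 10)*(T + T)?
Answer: -1/520515 ≈ -1.9212e-6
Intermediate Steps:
w(T) = 2*T*(-10 + T) (w(T) = (-10 + T)*(2*T) = 2*T*(-10 + T))
a(d) = 24 - 2*d - 2*d**2 - 4*d**2*(-10 + d) (a(d) = -2*((d**2 + (2*d*(-10 + d))*d) + (d - 12)) = -2*((d**2 + 2*d**2*(-10 + d)) + (-12 + d)) = -2*(-12 + d + d**2 + 2*d**2*(-10 + d)) = 24 - 2*d - 2*d**2 - 4*d**2*(-10 + d))
1/((-34643 - 1*(-2976)) + a(-53 + 106)) = 1/((-34643 - 1*(-2976)) + (24 - 4*(-53 + 106)**3 - 2*(-53 + 106) + 38*(-53 + 106)**2)) = 1/((-34643 + 2976) + (24 - 4*53**3 - 2*53 + 38*53**2)) = 1/(-31667 + (24 - 4*148877 - 106 + 38*2809)) = 1/(-31667 + (24 - 595508 - 106 + 106742)) = 1/(-31667 - 488848) = 1/(-520515) = -1/520515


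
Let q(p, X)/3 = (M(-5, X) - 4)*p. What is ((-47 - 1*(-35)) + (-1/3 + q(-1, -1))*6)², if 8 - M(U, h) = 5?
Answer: 16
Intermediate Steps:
M(U, h) = 3 (M(U, h) = 8 - 1*5 = 8 - 5 = 3)
q(p, X) = -3*p (q(p, X) = 3*((3 - 4)*p) = 3*(-p) = -3*p)
((-47 - 1*(-35)) + (-1/3 + q(-1, -1))*6)² = ((-47 - 1*(-35)) + (-1/3 - 3*(-1))*6)² = ((-47 + 35) + (-1*⅓ + 3)*6)² = (-12 + (-⅓ + 3)*6)² = (-12 + (8/3)*6)² = (-12 + 16)² = 4² = 16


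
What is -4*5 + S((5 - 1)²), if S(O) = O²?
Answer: 236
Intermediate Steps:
-4*5 + S((5 - 1)²) = -4*5 + ((5 - 1)²)² = -20 + (4²)² = -20 + 16² = -20 + 256 = 236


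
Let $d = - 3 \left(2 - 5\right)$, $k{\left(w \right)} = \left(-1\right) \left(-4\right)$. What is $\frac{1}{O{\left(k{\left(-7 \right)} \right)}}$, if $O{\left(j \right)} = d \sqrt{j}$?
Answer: $\frac{1}{18} \approx 0.055556$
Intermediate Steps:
$k{\left(w \right)} = 4$
$d = 9$ ($d = \left(-3\right) \left(-3\right) = 9$)
$O{\left(j \right)} = 9 \sqrt{j}$
$\frac{1}{O{\left(k{\left(-7 \right)} \right)}} = \frac{1}{9 \sqrt{4}} = \frac{1}{9 \cdot 2} = \frac{1}{18}$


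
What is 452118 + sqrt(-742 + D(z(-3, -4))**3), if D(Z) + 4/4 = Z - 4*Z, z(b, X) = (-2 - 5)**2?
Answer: 452118 + I*sqrt(3242534) ≈ 4.5212e+5 + 1800.7*I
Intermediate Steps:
z(b, X) = 49 (z(b, X) = (-7)**2 = 49)
D(Z) = -1 - 3*Z (D(Z) = -1 + (Z - 4*Z) = -1 - 3*Z)
452118 + sqrt(-742 + D(z(-3, -4))**3) = 452118 + sqrt(-742 + (-1 - 3*49)**3) = 452118 + sqrt(-742 + (-1 - 147)**3) = 452118 + sqrt(-742 + (-148)**3) = 452118 + sqrt(-742 - 3241792) = 452118 + sqrt(-3242534) = 452118 + I*sqrt(3242534)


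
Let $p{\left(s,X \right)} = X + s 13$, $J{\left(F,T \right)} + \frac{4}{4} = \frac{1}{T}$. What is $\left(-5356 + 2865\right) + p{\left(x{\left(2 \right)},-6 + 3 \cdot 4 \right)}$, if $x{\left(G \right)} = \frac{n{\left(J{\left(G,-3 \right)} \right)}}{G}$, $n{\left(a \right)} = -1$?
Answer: $- \frac{4983}{2} \approx -2491.5$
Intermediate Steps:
$J{\left(F,T \right)} = -1 + \frac{1}{T}$
$x{\left(G \right)} = - \frac{1}{G}$
$p{\left(s,X \right)} = X + 13 s$
$\left(-5356 + 2865\right) + p{\left(x{\left(2 \right)},-6 + 3 \cdot 4 \right)} = \left(-5356 + 2865\right) + \left(\left(-6 + 3 \cdot 4\right) + 13 \left(- \frac{1}{2}\right)\right) = -2491 + \left(\left(-6 + 12\right) + 13 \left(\left(-1\right) \frac{1}{2}\right)\right) = -2491 + \left(6 + 13 \left(- \frac{1}{2}\right)\right) = -2491 + \left(6 - \frac{13}{2}\right) = -2491 - \frac{1}{2} = - \frac{4983}{2}$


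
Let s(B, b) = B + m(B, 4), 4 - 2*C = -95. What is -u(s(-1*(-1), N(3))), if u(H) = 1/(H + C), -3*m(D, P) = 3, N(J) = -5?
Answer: -2/99 ≈ -0.020202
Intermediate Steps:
C = 99/2 (C = 2 - ½*(-95) = 2 + 95/2 = 99/2 ≈ 49.500)
m(D, P) = -1 (m(D, P) = -⅓*3 = -1)
s(B, b) = -1 + B (s(B, b) = B - 1 = -1 + B)
u(H) = 1/(99/2 + H) (u(H) = 1/(H + 99/2) = 1/(99/2 + H))
-u(s(-1*(-1), N(3))) = -2/(99 + 2*(-1 - 1*(-1))) = -2/(99 + 2*(-1 + 1)) = -2/(99 + 2*0) = -2/(99 + 0) = -2/99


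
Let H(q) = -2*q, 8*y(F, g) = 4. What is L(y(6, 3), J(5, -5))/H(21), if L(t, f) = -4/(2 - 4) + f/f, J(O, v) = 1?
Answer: -1/14 ≈ -0.071429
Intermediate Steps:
y(F, g) = ½ (y(F, g) = (⅛)*4 = ½)
L(t, f) = 3 (L(t, f) = -4/(-2) + 1 = -4*(-½) + 1 = 2 + 1 = 3)
L(y(6, 3), J(5, -5))/H(21) = 3/((-2*21)) = 3/(-42) = 3*(-1/42) = -1/14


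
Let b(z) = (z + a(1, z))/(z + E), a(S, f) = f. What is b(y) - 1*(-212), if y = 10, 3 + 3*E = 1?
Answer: 1499/7 ≈ 214.14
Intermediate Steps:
E = -⅔ (E = -1 + (⅓)*1 = -1 + ⅓ = -⅔ ≈ -0.66667)
b(z) = 2*z/(-⅔ + z) (b(z) = (z + z)/(z - ⅔) = (2*z)/(-⅔ + z) = 2*z/(-⅔ + z))
b(y) - 1*(-212) = 6*10/(-2 + 3*10) - 1*(-212) = 6*10/(-2 + 30) + 212 = 6*10/28 + 212 = 6*10*(1/28) + 212 = 15/7 + 212 = 1499/7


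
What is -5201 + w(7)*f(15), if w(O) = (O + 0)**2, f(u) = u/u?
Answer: -5152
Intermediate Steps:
f(u) = 1
w(O) = O**2
-5201 + w(7)*f(15) = -5201 + 7**2*1 = -5201 + 49*1 = -5201 + 49 = -5152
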